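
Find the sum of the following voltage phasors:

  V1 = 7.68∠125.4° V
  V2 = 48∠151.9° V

Step 1 — Convert each phasor to rectangular form:
  V1 = 7.68·(cos(125.4°) + j·sin(125.4°)) = -4.449 + j6.26 V
  V2 = 48·(cos(151.9°) + j·sin(151.9°)) = -42.34 + j22.61 V
Step 2 — Sum components: V_total = -46.79 + j28.87 V.
Step 3 — Convert to polar: |V_total| = 54.98 V, ∠V_total = 148.3°.

V_total = 54.98∠148.3° V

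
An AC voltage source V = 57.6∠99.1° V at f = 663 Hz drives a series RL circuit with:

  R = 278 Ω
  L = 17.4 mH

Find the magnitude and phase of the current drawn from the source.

Step 1 — Angular frequency: ω = 2π·f = 2π·663 = 4166 rad/s.
Step 2 — Component impedances:
  R: Z = R = 278 Ω
  L: Z = jωL = j·4166·0.0174 = 0 + j72.48 Ω
Step 3 — Series combination: Z_total = R + L = 278 + j72.48 Ω = 287.3∠14.6° Ω.
Step 4 — Source phasor: V = 57.6∠99.1° V = -9.11 + j56.88 V.
Step 5 — Ohm's law: I = V / Z_total = (-9.11 + j56.88) / (278 + j72.48) = 0.01926 + j0.1996 A.
Step 6 — Convert to polar: |I| = 0.2005 A, ∠I = 84.5°.

I = 0.2005∠84.5° A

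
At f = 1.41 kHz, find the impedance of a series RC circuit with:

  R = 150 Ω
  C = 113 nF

Step 1 — Angular frequency: ω = 2π·f = 2π·1410 = 8859 rad/s.
Step 2 — Component impedances:
  R: Z = R = 150 Ω
  C: Z = 1/(jωC) = -j/(ω·C) = 0 - j998.9 Ω
Step 3 — Series combination: Z_total = R + C = 150 - j998.9 Ω = 1010∠-81.5° Ω.

Z = 150 - j998.9 Ω = 1010∠-81.5° Ω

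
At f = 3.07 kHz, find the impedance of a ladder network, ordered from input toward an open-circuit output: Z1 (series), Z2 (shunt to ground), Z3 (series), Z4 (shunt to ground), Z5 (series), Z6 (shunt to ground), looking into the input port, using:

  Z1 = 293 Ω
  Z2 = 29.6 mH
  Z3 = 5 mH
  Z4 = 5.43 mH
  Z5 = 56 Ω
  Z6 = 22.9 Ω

Step 1 — Angular frequency: ω = 2π·f = 2π·3070 = 1.929e+04 rad/s.
Step 2 — Component impedances:
  Z1: Z = R = 293 Ω
  Z2: Z = jωL = j·1.929e+04·0.0296 = 0 + j571 Ω
  Z3: Z = jωL = j·1.929e+04·0.005 = 0 + j96.45 Ω
  Z4: Z = jωL = j·1.929e+04·0.00543 = 0 + j104.7 Ω
  Z5: Z = R = 56 Ω
  Z6: Z = R = 22.9 Ω
Step 3 — Ladder network (open output): work backward from the far end, alternating series and parallel combinations. Z_in = 325.8 + j111.1 Ω = 344.2∠18.8° Ω.

Z = 325.8 + j111.1 Ω = 344.2∠18.8° Ω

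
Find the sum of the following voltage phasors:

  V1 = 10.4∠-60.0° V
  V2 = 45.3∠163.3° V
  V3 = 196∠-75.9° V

Step 1 — Convert each phasor to rectangular form:
  V1 = 10.4·(cos(-60.0°) + j·sin(-60.0°)) = 5.2 - j9.007 V
  V2 = 45.3·(cos(163.3°) + j·sin(163.3°)) = -43.39 + j13.02 V
  V3 = 196·(cos(-75.9°) + j·sin(-75.9°)) = 47.75 - j190.1 V
Step 2 — Sum components: V_total = 9.559 - j186.1 V.
Step 3 — Convert to polar: |V_total| = 186.3 V, ∠V_total = -87.1°.

V_total = 186.3∠-87.1° V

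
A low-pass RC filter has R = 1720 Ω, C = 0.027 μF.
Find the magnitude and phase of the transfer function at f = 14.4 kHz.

Step 1 — Angular frequency: ω = 2π·1.44e+04 = 9.048e+04 rad/s.
Step 2 — Transfer function: H(jω) = 1/(1 + jωRC).
Step 3 — Denominator: 1 + jωRC = 1 + j·9.048e+04·1720·2.7e-08 = 1 + j4.202.
Step 4 — H = 0.0536 - j0.2252.
Step 5 — Magnitude: |H| = 0.2315 (-12.7 dB); phase: φ = -76.6°.

|H| = 0.2315 (-12.7 dB), φ = -76.6°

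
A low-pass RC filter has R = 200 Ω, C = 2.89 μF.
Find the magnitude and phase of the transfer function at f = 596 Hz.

Step 1 — Angular frequency: ω = 2π·596 = 3745 rad/s.
Step 2 — Transfer function: H(jω) = 1/(1 + jωRC).
Step 3 — Denominator: 1 + jωRC = 1 + j·3745·200·2.89e-06 = 1 + j2.164.
Step 4 — H = 0.1759 - j0.3807.
Step 5 — Magnitude: |H| = 0.4194 (-7.5 dB); phase: φ = -65.2°.

|H| = 0.4194 (-7.5 dB), φ = -65.2°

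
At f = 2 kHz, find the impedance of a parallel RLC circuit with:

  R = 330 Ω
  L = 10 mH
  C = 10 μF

Step 1 — Angular frequency: ω = 2π·f = 2π·2000 = 1.257e+04 rad/s.
Step 2 — Component impedances:
  R: Z = R = 330 Ω
  L: Z = jωL = j·1.257e+04·0.01 = 0 + j125.7 Ω
  C: Z = 1/(jωC) = -j/(ω·C) = 0 - j7.958 Ω
Step 3 — Parallel combination: 1/Z_total = 1/R + 1/L + 1/C; Z_total = 0.2186 - j8.49 Ω = 8.493∠-88.5° Ω.

Z = 0.2186 - j8.49 Ω = 8.493∠-88.5° Ω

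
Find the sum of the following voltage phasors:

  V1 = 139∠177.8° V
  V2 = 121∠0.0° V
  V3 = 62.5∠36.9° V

Step 1 — Convert each phasor to rectangular form:
  V1 = 139·(cos(177.8°) + j·sin(177.8°)) = -138.9 + j5.336 V
  V2 = 121·(cos(0.0°) + j·sin(0.0°)) = 121 V
  V3 = 62.5·(cos(36.9°) + j·sin(36.9°)) = 49.98 + j37.53 V
Step 2 — Sum components: V_total = 32.08 + j42.86 V.
Step 3 — Convert to polar: |V_total| = 53.54 V, ∠V_total = 53.2°.

V_total = 53.54∠53.2° V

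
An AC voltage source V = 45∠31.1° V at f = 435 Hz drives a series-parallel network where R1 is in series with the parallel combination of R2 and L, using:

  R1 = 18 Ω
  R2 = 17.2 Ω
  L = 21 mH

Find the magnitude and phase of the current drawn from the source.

Step 1 — Angular frequency: ω = 2π·f = 2π·435 = 2733 rad/s.
Step 2 — Component impedances:
  R1: Z = R = 18 Ω
  R2: Z = R = 17.2 Ω
  L: Z = jωL = j·2733·0.021 = 0 + j57.4 Ω
Step 3 — Parallel branch: R2 || L = 1/(1/R2 + 1/L) = 15.78 + j4.73 Ω.
Step 4 — Series with R1: Z_total = R1 + (R2 || L) = 33.78 + j4.73 Ω = 34.11∠8.0° Ω.
Step 5 — Source phasor: V = 45∠31.1° V = 38.53 + j23.24 V.
Step 6 — Ohm's law: I = V / Z_total = (38.53 + j23.24) / (33.78 + j4.73) = 1.213 + j0.5182 A.
Step 7 — Convert to polar: |I| = 1.319 A, ∠I = 23.1°.

I = 1.319∠23.1° A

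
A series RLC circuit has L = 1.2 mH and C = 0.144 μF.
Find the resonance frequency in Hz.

Step 1 — Resonance condition Im(Z)=0 gives ω₀ = 1/√(LC).
Step 2 — ω₀ = 1/√(0.0012·1.44e-07) = 7.607e+04 rad/s.
Step 3 — f₀ = ω₀/(2π) = 1.211e+04 Hz.

f₀ = 1.211e+04 Hz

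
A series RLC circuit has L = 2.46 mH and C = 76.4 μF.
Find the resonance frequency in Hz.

Step 1 — Resonance condition Im(Z)=0 gives ω₀ = 1/√(LC).
Step 2 — ω₀ = 1/√(0.00246·7.64e-05) = 2307 rad/s.
Step 3 — f₀ = ω₀/(2π) = 367.1 Hz.

f₀ = 367.1 Hz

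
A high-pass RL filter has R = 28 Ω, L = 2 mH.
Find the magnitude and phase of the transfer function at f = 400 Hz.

Step 1 — Angular frequency: ω = 2π·400 = 2513 rad/s.
Step 2 — Transfer function: H(jω) = jωL/(R + jωL).
Step 3 — Numerator jωL = j·5.027; denominator R + jωL = 28 + j5.027.
Step 4 — H = 0.03122 + j0.1739.
Step 5 — Magnitude: |H| = 0.1767 (-15.1 dB); phase: φ = 79.8°.

|H| = 0.1767 (-15.1 dB), φ = 79.8°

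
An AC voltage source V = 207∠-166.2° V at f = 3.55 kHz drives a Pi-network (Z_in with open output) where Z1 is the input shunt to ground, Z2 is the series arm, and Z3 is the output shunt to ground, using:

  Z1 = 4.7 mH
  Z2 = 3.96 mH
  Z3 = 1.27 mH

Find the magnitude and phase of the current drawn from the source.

Step 1 — Angular frequency: ω = 2π·f = 2π·3550 = 2.231e+04 rad/s.
Step 2 — Component impedances:
  Z1: Z = jωL = j·2.231e+04·0.0047 = 0 + j104.8 Ω
  Z2: Z = jωL = j·2.231e+04·0.00396 = 0 + j88.33 Ω
  Z3: Z = jωL = j·2.231e+04·0.00127 = 0 + j28.33 Ω
Step 3 — With open output, the series arm Z2 and the output shunt Z3 appear in series to ground: Z2 + Z3 = 0 + j116.7 Ω.
Step 4 — Parallel with input shunt Z1: Z_in = Z1 || (Z2 + Z3) = 0 + j55.22 Ω = 55.22∠90.0° Ω.
Step 5 — Source phasor: V = 207∠-166.2° V = -201 - j49.38 V.
Step 6 — Ohm's law: I = V / Z_total = (-201 - j49.38) / (0 + j55.22) = -0.8943 + j3.641 A.
Step 7 — Convert to polar: |I| = 3.749 A, ∠I = 103.8°.

I = 3.749∠103.8° A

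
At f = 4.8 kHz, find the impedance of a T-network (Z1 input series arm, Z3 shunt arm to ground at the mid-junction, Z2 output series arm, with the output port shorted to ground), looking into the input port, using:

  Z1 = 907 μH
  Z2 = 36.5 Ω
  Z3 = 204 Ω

Step 1 — Angular frequency: ω = 2π·f = 2π·4800 = 3.016e+04 rad/s.
Step 2 — Component impedances:
  Z1: Z = jωL = j·3.016e+04·0.000907 = 0 + j27.35 Ω
  Z2: Z = R = 36.5 Ω
  Z3: Z = R = 204 Ω
Step 3 — With the output port shorted to ground, the output series arm Z2 runs from the junction to ground; the shunt arm Z3 also runs from the junction to ground. They appear in parallel: Z3 || Z2 = 30.96 Ω.
Step 4 — Series with input arm Z1: Z_in = Z1 + (Z3 || Z2) = 30.96 + j27.35 Ω = 41.31∠41.5° Ω.

Z = 30.96 + j27.35 Ω = 41.31∠41.5° Ω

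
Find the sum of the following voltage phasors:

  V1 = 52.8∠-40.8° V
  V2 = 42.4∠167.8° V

Step 1 — Convert each phasor to rectangular form:
  V1 = 52.8·(cos(-40.8°) + j·sin(-40.8°)) = 39.97 - j34.5 V
  V2 = 42.4·(cos(167.8°) + j·sin(167.8°)) = -41.44 + j8.96 V
Step 2 — Sum components: V_total = -1.473 - j25.54 V.
Step 3 — Convert to polar: |V_total| = 25.58 V, ∠V_total = -93.3°.

V_total = 25.58∠-93.3° V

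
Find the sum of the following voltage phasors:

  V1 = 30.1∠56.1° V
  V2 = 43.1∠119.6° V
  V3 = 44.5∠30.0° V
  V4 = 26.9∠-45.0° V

Step 1 — Convert each phasor to rectangular form:
  V1 = 30.1·(cos(56.1°) + j·sin(56.1°)) = 16.79 + j24.98 V
  V2 = 43.1·(cos(119.6°) + j·sin(119.6°)) = -21.29 + j37.48 V
  V3 = 44.5·(cos(30.0°) + j·sin(30.0°)) = 38.54 + j22.25 V
  V4 = 26.9·(cos(-45.0°) + j·sin(-45.0°)) = 19.02 - j19.02 V
Step 2 — Sum components: V_total = 53.06 + j65.69 V.
Step 3 — Convert to polar: |V_total| = 84.44 V, ∠V_total = 51.1°.

V_total = 84.44∠51.1° V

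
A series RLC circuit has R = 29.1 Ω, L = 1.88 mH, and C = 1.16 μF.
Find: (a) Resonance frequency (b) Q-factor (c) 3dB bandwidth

Step 1 — Resonance: ω₀ = 1/√(LC) = 1/√(0.00188·1.16e-06) = 2.141e+04 rad/s.
Step 2 — f₀ = ω₀/(2π) = 3408 Hz.
Step 3 — Series Q: Q = ω₀L/R = 2.141e+04·0.00188/29.1 = 1.383.
Step 4 — Bandwidth: Δω = ω₀/Q = 1.548e+04 rad/s; BW = Δω/(2π) = 2464 Hz.

(a) f₀ = 3408 Hz  (b) Q = 1.383  (c) BW = 2464 Hz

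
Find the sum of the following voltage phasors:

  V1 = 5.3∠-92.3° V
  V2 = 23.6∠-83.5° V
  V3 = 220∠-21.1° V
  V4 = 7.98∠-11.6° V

Step 1 — Convert each phasor to rectangular form:
  V1 = 5.3·(cos(-92.3°) + j·sin(-92.3°)) = -0.2127 - j5.296 V
  V2 = 23.6·(cos(-83.5°) + j·sin(-83.5°)) = 2.672 - j23.45 V
  V3 = 220·(cos(-21.1°) + j·sin(-21.1°)) = 205.2 - j79.2 V
  V4 = 7.98·(cos(-11.6°) + j·sin(-11.6°)) = 7.817 - j1.605 V
Step 2 — Sum components: V_total = 215.5 - j109.5 V.
Step 3 — Convert to polar: |V_total| = 241.8 V, ∠V_total = -26.9°.

V_total = 241.8∠-26.9° V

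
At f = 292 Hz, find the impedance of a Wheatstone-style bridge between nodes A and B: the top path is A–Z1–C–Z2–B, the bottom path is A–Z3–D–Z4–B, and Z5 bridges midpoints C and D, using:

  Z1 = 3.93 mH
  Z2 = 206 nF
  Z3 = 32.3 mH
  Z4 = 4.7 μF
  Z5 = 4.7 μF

Step 1 — Angular frequency: ω = 2π·f = 2π·292 = 1835 rad/s.
Step 2 — Component impedances:
  Z1: Z = jωL = j·1835·0.00393 = 0 + j7.21 Ω
  Z2: Z = 1/(jωC) = -j/(ω·C) = 0 - j2646 Ω
  Z3: Z = jωL = j·1835·0.0323 = 0 + j59.26 Ω
  Z4: Z = 1/(jωC) = -j/(ω·C) = 0 - j116 Ω
  Z5: Z = 1/(jωC) = -j/(ω·C) = 0 - j116 Ω
Step 3 — Bridge requires nodal analysis (the Z5 bridge couples midpoints C and D, so the two paths cannot be reduced to a simple series/parallel combination). Setting node B to ground and injecting 1 A at node A, the 3-node admittance system at A, C, D solves to V_A = Z_AB = 0 + j14.44 Ω = 14.44∠90.0° Ω.

Z = 0 + j14.44 Ω = 14.44∠90.0° Ω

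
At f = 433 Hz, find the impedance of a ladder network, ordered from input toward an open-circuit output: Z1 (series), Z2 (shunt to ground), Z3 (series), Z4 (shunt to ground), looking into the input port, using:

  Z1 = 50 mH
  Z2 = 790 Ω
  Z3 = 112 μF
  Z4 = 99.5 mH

Step 1 — Angular frequency: ω = 2π·f = 2π·433 = 2721 rad/s.
Step 2 — Component impedances:
  Z1: Z = jωL = j·2721·0.05 = 0 + j136 Ω
  Z2: Z = R = 790 Ω
  Z3: Z = 1/(jωC) = -j/(ω·C) = 0 - j3.282 Ω
  Z4: Z = jωL = j·2721·0.0995 = 0 + j270.7 Ω
Step 3 — Ladder network (open output): work backward from the far end, alternating series and parallel combinations. Z_in = 81.22 + j376 Ω = 384.6∠77.8° Ω.

Z = 81.22 + j376 Ω = 384.6∠77.8° Ω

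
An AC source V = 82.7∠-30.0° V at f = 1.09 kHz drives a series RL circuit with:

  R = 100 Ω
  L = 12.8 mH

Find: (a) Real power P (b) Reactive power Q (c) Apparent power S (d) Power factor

Step 1 — Angular frequency: ω = 2π·f = 2π·1090 = 6849 rad/s.
Step 2 — Component impedances:
  R: Z = R = 100 Ω
  L: Z = jωL = j·6849·0.0128 = 0 + j87.66 Ω
Step 3 — Series combination: Z_total = R + L = 100 + j87.66 Ω = 133∠41.2° Ω.
Step 4 — Source phasor: V = 82.7∠-30.0° V = 71.62 - j41.35 V.
Step 5 — Current: I = V / Z = 0.2 - j0.5888 A = 0.6219∠-71.2° A.
Step 6 — Complex power: S = V·I* = 38.67 + j33.9 VA.
Step 7 — Real power: P = Re(S) = 38.67 W.
Step 8 — Reactive power: Q = Im(S) = 33.9 VAR.
Step 9 — Apparent power: |S| = 51.43 VA.
Step 10 — Power factor: PF = P/|S| = 0.752 (lagging).

(a) P = 38.67 W  (b) Q = 33.9 VAR  (c) S = 51.43 VA  (d) PF = 0.752 (lagging)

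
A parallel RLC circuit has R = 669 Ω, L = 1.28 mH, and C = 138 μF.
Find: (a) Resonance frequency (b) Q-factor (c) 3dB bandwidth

Step 1 — Resonance: ω₀ = 1/√(LC) = 1/√(0.00128·0.000138) = 2379 rad/s.
Step 2 — f₀ = ω₀/(2π) = 378.7 Hz.
Step 3 — Parallel Q: Q = R/(ω₀L) = 669/(2379·0.00128) = 219.7.
Step 4 — Bandwidth: Δω = ω₀/Q = 10.83 rad/s; BW = Δω/(2π) = 1.724 Hz.

(a) f₀ = 378.7 Hz  (b) Q = 219.7  (c) BW = 1.724 Hz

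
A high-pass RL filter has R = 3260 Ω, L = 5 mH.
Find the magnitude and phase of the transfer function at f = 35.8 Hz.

Step 1 — Angular frequency: ω = 2π·35.8 = 224.9 rad/s.
Step 2 — Transfer function: H(jω) = jωL/(R + jωL).
Step 3 — Numerator jωL = j·1.125; denominator R + jωL = 3260 + j1.125.
Step 4 — H = 1.19e-07 + j0.000345.
Step 5 — Magnitude: |H| = 0.000345 (-69.2 dB); phase: φ = 90.0°.

|H| = 0.000345 (-69.2 dB), φ = 90.0°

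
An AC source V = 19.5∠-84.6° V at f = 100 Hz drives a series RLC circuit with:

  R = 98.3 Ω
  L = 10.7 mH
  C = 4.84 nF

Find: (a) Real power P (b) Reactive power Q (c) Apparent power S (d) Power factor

Step 1 — Angular frequency: ω = 2π·f = 2π·100 = 628.3 rad/s.
Step 2 — Component impedances:
  R: Z = R = 98.3 Ω
  L: Z = jωL = j·628.3·0.0107 = 0 + j6.723 Ω
  C: Z = 1/(jωC) = -j/(ω·C) = 0 - j3.288e+05 Ω
Step 3 — Series combination: Z_total = R + L + C = 98.3 - j3.288e+05 Ω = 3.288e+05∠-90.0° Ω.
Step 4 — Source phasor: V = 19.5∠-84.6° V = 1.835 - j19.41 V.
Step 5 — Current: I = V / Z = 5.904e-05 + j5.563e-06 A = 5.93e-05∠5.4° A.
Step 6 — Complex power: S = V·I* = 3.457e-07 - j0.001156 VA.
Step 7 — Real power: P = Re(S) = 3.457e-07 W.
Step 8 — Reactive power: Q = Im(S) = -0.001156 VAR.
Step 9 — Apparent power: |S| = 0.001156 VA.
Step 10 — Power factor: PF = P/|S| = 0.0002989 (leading).

(a) P = 3.457e-07 W  (b) Q = -0.001156 VAR  (c) S = 0.001156 VA  (d) PF = 0.0002989 (leading)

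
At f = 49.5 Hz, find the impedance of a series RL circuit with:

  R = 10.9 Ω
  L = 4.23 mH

Step 1 — Angular frequency: ω = 2π·f = 2π·49.5 = 311 rad/s.
Step 2 — Component impedances:
  R: Z = R = 10.9 Ω
  L: Z = jωL = j·311·0.00423 = 0 + j1.316 Ω
Step 3 — Series combination: Z_total = R + L = 10.9 + j1.316 Ω = 10.98∠6.9° Ω.

Z = 10.9 + j1.316 Ω = 10.98∠6.9° Ω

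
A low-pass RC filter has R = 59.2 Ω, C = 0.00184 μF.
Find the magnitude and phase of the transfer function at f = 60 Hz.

Step 1 — Angular frequency: ω = 2π·60 = 377 rad/s.
Step 2 — Transfer function: H(jω) = 1/(1 + jωRC).
Step 3 — Denominator: 1 + jωRC = 1 + j·377·59.2·1.84e-09 = 1 + j4.106e-05.
Step 4 — H = 1 - j4.106e-05.
Step 5 — Magnitude: |H| = 1 (-0.0 dB); phase: φ = -0.0°.

|H| = 1 (-0.0 dB), φ = -0.0°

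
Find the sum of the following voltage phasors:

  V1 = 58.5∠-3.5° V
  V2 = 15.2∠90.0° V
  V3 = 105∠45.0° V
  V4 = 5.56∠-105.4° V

Step 1 — Convert each phasor to rectangular form:
  V1 = 58.5·(cos(-3.5°) + j·sin(-3.5°)) = 58.39 - j3.571 V
  V2 = 15.2·(cos(90.0°) + j·sin(90.0°)) = 0 + j15.2 V
  V3 = 105·(cos(45.0°) + j·sin(45.0°)) = 74.25 + j74.25 V
  V4 = 5.56·(cos(-105.4°) + j·sin(-105.4°)) = -1.476 - j5.36 V
Step 2 — Sum components: V_total = 131.2 + j80.51 V.
Step 3 — Convert to polar: |V_total| = 153.9 V, ∠V_total = 31.5°.

V_total = 153.9∠31.5° V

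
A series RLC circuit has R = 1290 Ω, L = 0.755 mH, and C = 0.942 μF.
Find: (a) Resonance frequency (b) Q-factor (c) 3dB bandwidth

Step 1 — Resonance: ω₀ = 1/√(LC) = 1/√(0.000755·9.42e-07) = 3.75e+04 rad/s.
Step 2 — f₀ = ω₀/(2π) = 5968 Hz.
Step 3 — Series Q: Q = ω₀L/R = 3.75e+04·0.000755/1290 = 0.02195.
Step 4 — Bandwidth: Δω = ω₀/Q = 1.709e+06 rad/s; BW = Δω/(2π) = 2.719e+05 Hz.

(a) f₀ = 5968 Hz  (b) Q = 0.02195  (c) BW = 2.719e+05 Hz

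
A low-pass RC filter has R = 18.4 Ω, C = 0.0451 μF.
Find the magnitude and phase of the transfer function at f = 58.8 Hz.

Step 1 — Angular frequency: ω = 2π·58.8 = 369.5 rad/s.
Step 2 — Transfer function: H(jω) = 1/(1 + jωRC).
Step 3 — Denominator: 1 + jωRC = 1 + j·369.5·18.4·4.51e-08 = 1 + j0.0003066.
Step 4 — H = 1 - j0.0003066.
Step 5 — Magnitude: |H| = 1 (-0.0 dB); phase: φ = -0.0°.

|H| = 1 (-0.0 dB), φ = -0.0°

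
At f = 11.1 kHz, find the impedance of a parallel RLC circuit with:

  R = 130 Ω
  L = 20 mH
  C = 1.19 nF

Step 1 — Angular frequency: ω = 2π·f = 2π·1.11e+04 = 6.974e+04 rad/s.
Step 2 — Component impedances:
  R: Z = R = 130 Ω
  L: Z = jωL = j·6.974e+04·0.02 = 0 + j1395 Ω
  C: Z = 1/(jωC) = -j/(ω·C) = 0 - j1.205e+04 Ω
Step 3 — Parallel combination: 1/Z_total = 1/R + 1/L + 1/C; Z_total = 129.1 + j10.64 Ω = 129.6∠4.7° Ω.

Z = 129.1 + j10.64 Ω = 129.6∠4.7° Ω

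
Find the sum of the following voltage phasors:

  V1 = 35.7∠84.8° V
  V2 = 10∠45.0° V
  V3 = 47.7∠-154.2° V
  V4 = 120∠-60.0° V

Step 1 — Convert each phasor to rectangular form:
  V1 = 35.7·(cos(84.8°) + j·sin(84.8°)) = 3.236 + j35.55 V
  V2 = 10·(cos(45.0°) + j·sin(45.0°)) = 7.071 + j7.071 V
  V3 = 47.7·(cos(-154.2°) + j·sin(-154.2°)) = -42.95 - j20.76 V
  V4 = 120·(cos(-60.0°) + j·sin(-60.0°)) = 60 - j103.9 V
Step 2 — Sum components: V_total = 27.36 - j82.06 V.
Step 3 — Convert to polar: |V_total| = 86.5 V, ∠V_total = -71.6°.

V_total = 86.5∠-71.6° V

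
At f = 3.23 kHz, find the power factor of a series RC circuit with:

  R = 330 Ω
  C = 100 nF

Step 1 — Angular frequency: ω = 2π·f = 2π·3230 = 2.029e+04 rad/s.
Step 2 — Component impedances:
  R: Z = R = 330 Ω
  C: Z = 1/(jωC) = -j/(ω·C) = 0 - j492.7 Ω
Step 3 — Series combination: Z_total = R + C = 330 - j492.7 Ω = 593∠-56.2° Ω.
Step 4 — Power factor: PF = cos(φ) = Re(Z)/|Z| = 330/593 = 0.5565.
Step 5 — Type: Im(Z) = -492.7 ⇒ leading (phase φ = -56.2°).

PF = 0.5565 (leading, φ = -56.2°)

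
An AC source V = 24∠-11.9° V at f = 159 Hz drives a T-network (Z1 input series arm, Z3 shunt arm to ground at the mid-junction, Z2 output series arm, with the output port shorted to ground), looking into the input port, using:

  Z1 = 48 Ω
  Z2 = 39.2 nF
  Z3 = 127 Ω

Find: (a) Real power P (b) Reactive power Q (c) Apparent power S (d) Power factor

Step 1 — Angular frequency: ω = 2π·f = 2π·159 = 999 rad/s.
Step 2 — Component impedances:
  Z1: Z = R = 48 Ω
  Z2: Z = 1/(jωC) = -j/(ω·C) = 0 - j2.554e+04 Ω
  Z3: Z = R = 127 Ω
Step 3 — With the output port shorted to ground, the output series arm Z2 runs from the junction to ground; the shunt arm Z3 also runs from the junction to ground. They appear in parallel: Z3 || Z2 = 127 - j0.6316 Ω.
Step 4 — Series with input arm Z1: Z_in = Z1 + (Z3 || Z2) = 175 - j0.6316 Ω = 175∠-0.2° Ω.
Step 5 — Source phasor: V = 24∠-11.9° V = 23.48 - j4.949 V.
Step 6 — Current: I = V / Z = 0.1343 - j0.0278 A = 0.1371∠-11.7° A.
Step 7 — Complex power: S = V·I* = 3.291 - j0.01188 VA.
Step 8 — Real power: P = Re(S) = 3.291 W.
Step 9 — Reactive power: Q = Im(S) = -0.01188 VAR.
Step 10 — Apparent power: |S| = 3.291 VA.
Step 11 — Power factor: PF = P/|S| = 1 (leading).

(a) P = 3.291 W  (b) Q = -0.01188 VAR  (c) S = 3.291 VA  (d) PF = 1 (leading)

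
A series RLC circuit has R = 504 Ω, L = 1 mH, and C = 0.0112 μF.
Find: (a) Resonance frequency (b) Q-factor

Step 1 — Resonance condition Im(Z)=0 gives ω₀ = 1/√(LC).
Step 2 — ω₀ = 1/√(0.001·1.12e-08) = 2.988e+05 rad/s.
Step 3 — f₀ = ω₀/(2π) = 4.756e+04 Hz.
Step 4 — Series Q: Q = ω₀L/R = 2.988e+05·0.001/504 = 0.5929.

(a) f₀ = 4.756e+04 Hz  (b) Q = 0.5929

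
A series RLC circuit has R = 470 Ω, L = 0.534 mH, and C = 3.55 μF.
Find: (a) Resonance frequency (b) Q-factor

Step 1 — Resonance condition Im(Z)=0 gives ω₀ = 1/√(LC).
Step 2 — ω₀ = 1/√(0.000534·3.55e-06) = 2.297e+04 rad/s.
Step 3 — f₀ = ω₀/(2π) = 3655 Hz.
Step 4 — Series Q: Q = ω₀L/R = 2.297e+04·0.000534/470 = 0.0261.

(a) f₀ = 3655 Hz  (b) Q = 0.0261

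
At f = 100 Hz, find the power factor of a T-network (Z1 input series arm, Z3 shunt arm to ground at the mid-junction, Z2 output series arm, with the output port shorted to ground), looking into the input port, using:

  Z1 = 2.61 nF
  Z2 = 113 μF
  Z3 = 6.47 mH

Step 1 — Angular frequency: ω = 2π·f = 2π·100 = 628.3 rad/s.
Step 2 — Component impedances:
  Z1: Z = 1/(jωC) = -j/(ω·C) = 0 - j6.098e+05 Ω
  Z2: Z = 1/(jωC) = -j/(ω·C) = 0 - j14.08 Ω
  Z3: Z = jωL = j·628.3·0.00647 = 0 + j4.065 Ω
Step 3 — With the output port shorted to ground, the output series arm Z2 runs from the junction to ground; the shunt arm Z3 also runs from the junction to ground. They appear in parallel: Z3 || Z2 = 0 + j5.715 Ω.
Step 4 — Series with input arm Z1: Z_in = Z1 + (Z3 || Z2) = 0 - j6.098e+05 Ω = 6.098e+05∠-90.0° Ω.
Step 5 — Power factor: PF = cos(φ) = Re(Z)/|Z| = 0/6.098e+05 = 0.
Step 6 — Type: Im(Z) = -6.098e+05 ⇒ leading (phase φ = -90.0°).

PF = 0 (leading, φ = -90.0°)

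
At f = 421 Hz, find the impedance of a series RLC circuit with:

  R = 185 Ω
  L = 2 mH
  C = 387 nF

Step 1 — Angular frequency: ω = 2π·f = 2π·421 = 2645 rad/s.
Step 2 — Component impedances:
  R: Z = R = 185 Ω
  L: Z = jωL = j·2645·0.002 = 0 + j5.29 Ω
  C: Z = 1/(jωC) = -j/(ω·C) = 0 - j976.8 Ω
Step 3 — Series combination: Z_total = R + L + C = 185 - j971.6 Ω = 989∠-79.2° Ω.

Z = 185 - j971.6 Ω = 989∠-79.2° Ω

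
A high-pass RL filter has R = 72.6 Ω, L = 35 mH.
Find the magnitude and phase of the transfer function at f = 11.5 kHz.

Step 1 — Angular frequency: ω = 2π·1.15e+04 = 7.226e+04 rad/s.
Step 2 — Transfer function: H(jω) = jωL/(R + jωL).
Step 3 — Numerator jωL = j·2529; denominator R + jωL = 72.6 + j2529.
Step 4 — H = 0.9992 + j0.02868.
Step 5 — Magnitude: |H| = 0.9996 (-0.0 dB); phase: φ = 1.6°.

|H| = 0.9996 (-0.0 dB), φ = 1.6°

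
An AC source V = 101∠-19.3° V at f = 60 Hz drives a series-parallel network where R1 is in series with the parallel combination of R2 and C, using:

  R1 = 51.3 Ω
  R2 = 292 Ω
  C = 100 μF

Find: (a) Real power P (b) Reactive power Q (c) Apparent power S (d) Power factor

Step 1 — Angular frequency: ω = 2π·f = 2π·60 = 377 rad/s.
Step 2 — Component impedances:
  R1: Z = R = 51.3 Ω
  R2: Z = R = 292 Ω
  C: Z = 1/(jωC) = -j/(ω·C) = 0 - j26.53 Ω
Step 3 — Parallel branch: R2 || C = 1/(1/R2 + 1/C) = 2.39 - j26.31 Ω.
Step 4 — Series with R1: Z_total = R1 + (R2 || C) = 53.69 - j26.31 Ω = 59.79∠-26.1° Ω.
Step 5 — Source phasor: V = 101∠-19.3° V = 95.32 - j33.38 V.
Step 6 — Current: I = V / Z = 1.677 + j0.2002 A = 1.689∠6.8° A.
Step 7 — Complex power: S = V·I* = 153.2 - j75.08 VA.
Step 8 — Real power: P = Re(S) = 153.2 W.
Step 9 — Reactive power: Q = Im(S) = -75.08 VAR.
Step 10 — Apparent power: |S| = 170.6 VA.
Step 11 — Power factor: PF = P/|S| = 0.898 (leading).

(a) P = 153.2 W  (b) Q = -75.08 VAR  (c) S = 170.6 VA  (d) PF = 0.898 (leading)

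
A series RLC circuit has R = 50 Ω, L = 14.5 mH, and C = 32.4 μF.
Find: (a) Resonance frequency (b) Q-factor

Step 1 — Resonance condition Im(Z)=0 gives ω₀ = 1/√(LC).
Step 2 — ω₀ = 1/√(0.0145·3.24e-05) = 1459 rad/s.
Step 3 — f₀ = ω₀/(2π) = 232.2 Hz.
Step 4 — Series Q: Q = ω₀L/R = 1459·0.0145/50 = 0.4231.

(a) f₀ = 232.2 Hz  (b) Q = 0.4231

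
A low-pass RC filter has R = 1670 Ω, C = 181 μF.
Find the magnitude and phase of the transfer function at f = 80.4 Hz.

Step 1 — Angular frequency: ω = 2π·80.4 = 505.2 rad/s.
Step 2 — Transfer function: H(jω) = 1/(1 + jωRC).
Step 3 — Denominator: 1 + jωRC = 1 + j·505.2·1670·0.000181 = 1 + j152.7.
Step 4 — H = 4.289e-05 - j0.006549.
Step 5 — Magnitude: |H| = 0.006549 (-43.7 dB); phase: φ = -89.6°.

|H| = 0.006549 (-43.7 dB), φ = -89.6°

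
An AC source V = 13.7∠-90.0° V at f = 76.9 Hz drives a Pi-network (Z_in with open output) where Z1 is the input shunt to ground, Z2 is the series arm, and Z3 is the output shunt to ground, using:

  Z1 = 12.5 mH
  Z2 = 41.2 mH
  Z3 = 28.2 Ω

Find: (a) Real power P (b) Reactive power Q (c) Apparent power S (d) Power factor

Step 1 — Angular frequency: ω = 2π·f = 2π·76.9 = 483.2 rad/s.
Step 2 — Component impedances:
  Z1: Z = jωL = j·483.2·0.0125 = 0 + j6.04 Ω
  Z2: Z = jωL = j·483.2·0.0412 = 0 + j19.91 Ω
  Z3: Z = R = 28.2 Ω
Step 3 — With open output, the series arm Z2 and the output shunt Z3 appear in series to ground: Z2 + Z3 = 28.2 + j19.91 Ω.
Step 4 — Parallel with input shunt Z1: Z_in = Z1 || (Z2 + Z3) = 0.7005 + j5.395 Ω = 5.44∠82.6° Ω.
Step 5 — Source phasor: V = 13.7∠-90.0° V = 0 - j13.7 V.
Step 6 — Current: I = V / Z = -2.497 - j0.3242 A = 2.518∠-172.6° A.
Step 7 — Complex power: S = V·I* = 4.442 + j34.21 VA.
Step 8 — Real power: P = Re(S) = 4.442 W.
Step 9 — Reactive power: Q = Im(S) = 34.21 VAR.
Step 10 — Apparent power: |S| = 34.5 VA.
Step 11 — Power factor: PF = P/|S| = 0.1288 (lagging).

(a) P = 4.442 W  (b) Q = 34.21 VAR  (c) S = 34.5 VA  (d) PF = 0.1288 (lagging)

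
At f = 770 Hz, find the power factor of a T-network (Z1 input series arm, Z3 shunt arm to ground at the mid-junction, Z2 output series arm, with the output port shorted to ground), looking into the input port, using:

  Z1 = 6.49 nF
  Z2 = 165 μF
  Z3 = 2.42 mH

Step 1 — Angular frequency: ω = 2π·f = 2π·770 = 4838 rad/s.
Step 2 — Component impedances:
  Z1: Z = 1/(jωC) = -j/(ω·C) = 0 - j3.185e+04 Ω
  Z2: Z = 1/(jωC) = -j/(ω·C) = 0 - j1.253 Ω
  Z3: Z = jωL = j·4838·0.00242 = 0 + j11.71 Ω
Step 3 — With the output port shorted to ground, the output series arm Z2 runs from the junction to ground; the shunt arm Z3 also runs from the junction to ground. They appear in parallel: Z3 || Z2 = 0 - j1.403 Ω.
Step 4 — Series with input arm Z1: Z_in = Z1 + (Z3 || Z2) = 0 - j3.185e+04 Ω = 3.185e+04∠-90.0° Ω.
Step 5 — Power factor: PF = cos(φ) = Re(Z)/|Z| = 0/3.185e+04 = 0.
Step 6 — Type: Im(Z) = -3.185e+04 ⇒ leading (phase φ = -90.0°).

PF = 0 (leading, φ = -90.0°)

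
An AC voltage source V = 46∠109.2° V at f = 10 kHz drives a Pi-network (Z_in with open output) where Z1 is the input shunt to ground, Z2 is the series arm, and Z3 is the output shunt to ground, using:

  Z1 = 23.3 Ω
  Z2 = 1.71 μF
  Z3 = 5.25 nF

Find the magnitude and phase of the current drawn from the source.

Step 1 — Angular frequency: ω = 2π·f = 2π·1e+04 = 6.283e+04 rad/s.
Step 2 — Component impedances:
  Z1: Z = R = 23.3 Ω
  Z2: Z = 1/(jωC) = -j/(ω·C) = 0 - j9.307 Ω
  Z3: Z = 1/(jωC) = -j/(ω·C) = 0 - j3032 Ω
Step 3 — With open output, the series arm Z2 and the output shunt Z3 appear in series to ground: Z2 + Z3 = 0 - j3041 Ω.
Step 4 — Parallel with input shunt Z1: Z_in = Z1 || (Z2 + Z3) = 23.3 - j0.1785 Ω = 23.3∠-0.4° Ω.
Step 5 — Source phasor: V = 46∠109.2° V = -15.13 + j43.44 V.
Step 6 — Ohm's law: I = V / Z_total = (-15.13 + j43.44) / (23.3 - j0.1785) = -0.6636 + j1.859 A.
Step 7 — Convert to polar: |I| = 1.974 A, ∠I = 109.6°.

I = 1.974∠109.6° A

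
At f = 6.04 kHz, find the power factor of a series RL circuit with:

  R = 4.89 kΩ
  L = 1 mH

Step 1 — Angular frequency: ω = 2π·f = 2π·6040 = 3.795e+04 rad/s.
Step 2 — Component impedances:
  R: Z = R = 4890 Ω
  L: Z = jωL = j·3.795e+04·0.001 = 0 + j37.95 Ω
Step 3 — Series combination: Z_total = R + L = 4890 + j37.95 Ω = 4890∠0.4° Ω.
Step 4 — Power factor: PF = cos(φ) = Re(Z)/|Z| = 4890/4890 = 1.
Step 5 — Type: Im(Z) = 37.95 ⇒ lagging (phase φ = 0.4°).

PF = 1 (lagging, φ = 0.4°)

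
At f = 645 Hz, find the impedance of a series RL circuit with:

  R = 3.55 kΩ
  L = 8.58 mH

Step 1 — Angular frequency: ω = 2π·f = 2π·645 = 4053 rad/s.
Step 2 — Component impedances:
  R: Z = R = 3550 Ω
  L: Z = jωL = j·4053·0.00858 = 0 + j34.77 Ω
Step 3 — Series combination: Z_total = R + L = 3550 + j34.77 Ω = 3550∠0.6° Ω.

Z = 3550 + j34.77 Ω = 3550∠0.6° Ω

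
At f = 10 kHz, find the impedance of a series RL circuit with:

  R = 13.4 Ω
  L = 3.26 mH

Step 1 — Angular frequency: ω = 2π·f = 2π·1e+04 = 6.283e+04 rad/s.
Step 2 — Component impedances:
  R: Z = R = 13.4 Ω
  L: Z = jωL = j·6.283e+04·0.00326 = 0 + j204.8 Ω
Step 3 — Series combination: Z_total = R + L = 13.4 + j204.8 Ω = 205.3∠86.3° Ω.

Z = 13.4 + j204.8 Ω = 205.3∠86.3° Ω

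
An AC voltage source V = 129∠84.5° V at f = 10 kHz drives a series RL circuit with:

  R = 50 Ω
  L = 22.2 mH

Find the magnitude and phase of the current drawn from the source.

Step 1 — Angular frequency: ω = 2π·f = 2π·1e+04 = 6.283e+04 rad/s.
Step 2 — Component impedances:
  R: Z = R = 50 Ω
  L: Z = jωL = j·6.283e+04·0.0222 = 0 + j1395 Ω
Step 3 — Series combination: Z_total = R + L = 50 + j1395 Ω = 1396∠87.9° Ω.
Step 4 — Source phasor: V = 129∠84.5° V = 12.36 + j128.4 V.
Step 5 — Ohm's law: I = V / Z_total = (12.36 + j128.4) / (50 + j1395) = 0.09226 - j0.005557 A.
Step 6 — Convert to polar: |I| = 0.09242 A, ∠I = -3.4°.

I = 0.09242∠-3.4° A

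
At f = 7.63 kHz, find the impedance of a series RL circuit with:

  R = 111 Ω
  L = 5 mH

Step 1 — Angular frequency: ω = 2π·f = 2π·7630 = 4.794e+04 rad/s.
Step 2 — Component impedances:
  R: Z = R = 111 Ω
  L: Z = jωL = j·4.794e+04·0.005 = 0 + j239.7 Ω
Step 3 — Series combination: Z_total = R + L = 111 + j239.7 Ω = 264.2∠65.2° Ω.

Z = 111 + j239.7 Ω = 264.2∠65.2° Ω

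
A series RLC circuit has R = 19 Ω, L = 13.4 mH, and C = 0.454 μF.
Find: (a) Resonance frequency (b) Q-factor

Step 1 — Resonance condition Im(Z)=0 gives ω₀ = 1/√(LC).
Step 2 — ω₀ = 1/√(0.0134·4.54e-07) = 1.282e+04 rad/s.
Step 3 — f₀ = ω₀/(2π) = 2041 Hz.
Step 4 — Series Q: Q = ω₀L/R = 1.282e+04·0.0134/19 = 9.042.

(a) f₀ = 2041 Hz  (b) Q = 9.042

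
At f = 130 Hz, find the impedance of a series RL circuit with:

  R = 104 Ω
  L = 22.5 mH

Step 1 — Angular frequency: ω = 2π·f = 2π·130 = 816.8 rad/s.
Step 2 — Component impedances:
  R: Z = R = 104 Ω
  L: Z = jωL = j·816.8·0.0225 = 0 + j18.38 Ω
Step 3 — Series combination: Z_total = R + L = 104 + j18.38 Ω = 105.6∠10.0° Ω.

Z = 104 + j18.38 Ω = 105.6∠10.0° Ω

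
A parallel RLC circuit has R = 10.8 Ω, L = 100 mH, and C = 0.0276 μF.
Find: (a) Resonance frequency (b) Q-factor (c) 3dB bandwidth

Step 1 — Resonance: ω₀ = 1/√(LC) = 1/√(0.1·2.76e-08) = 1.903e+04 rad/s.
Step 2 — f₀ = ω₀/(2π) = 3029 Hz.
Step 3 — Parallel Q: Q = R/(ω₀L) = 10.8/(1.903e+04·0.1) = 0.005674.
Step 4 — Bandwidth: Δω = ω₀/Q = 3.355e+06 rad/s; BW = Δω/(2π) = 5.339e+05 Hz.

(a) f₀ = 3029 Hz  (b) Q = 0.005674  (c) BW = 5.339e+05 Hz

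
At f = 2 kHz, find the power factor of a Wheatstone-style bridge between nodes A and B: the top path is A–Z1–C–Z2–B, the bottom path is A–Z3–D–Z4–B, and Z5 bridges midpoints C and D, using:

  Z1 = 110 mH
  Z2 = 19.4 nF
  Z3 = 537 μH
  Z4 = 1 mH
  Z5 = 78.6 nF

Step 1 — Angular frequency: ω = 2π·f = 2π·2000 = 1.257e+04 rad/s.
Step 2 — Component impedances:
  Z1: Z = jωL = j·1.257e+04·0.11 = 0 + j1382 Ω
  Z2: Z = 1/(jωC) = -j/(ω·C) = 0 - j4102 Ω
  Z3: Z = jωL = j·1.257e+04·0.000537 = 0 + j6.748 Ω
  Z4: Z = jωL = j·1.257e+04·0.001 = 0 + j12.57 Ω
  Z5: Z = 1/(jωC) = -j/(ω·C) = 0 - j1012 Ω
Step 3 — Bridge requires nodal analysis (the Z5 bridge couples midpoints C and D, so the two paths cannot be reduced to a simple series/parallel combination). Setting node B to ground and injecting 1 A at node A, the 3-node admittance system at A, C, D solves to V_A = Z_AB = 0 + j19.2 Ω = 19.2∠90.0° Ω.
Step 4 — Power factor: PF = cos(φ) = Re(Z)/|Z| = 0/19.2 = 0.
Step 5 — Type: Im(Z) = 19.2 ⇒ lagging (phase φ = 90.0°).

PF = 0 (lagging, φ = 90.0°)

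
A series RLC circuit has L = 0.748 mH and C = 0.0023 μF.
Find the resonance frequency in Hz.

Step 1 — Resonance condition Im(Z)=0 gives ω₀ = 1/√(LC).
Step 2 — ω₀ = 1/√(0.000748·2.3e-09) = 7.624e+05 rad/s.
Step 3 — f₀ = ω₀/(2π) = 1.213e+05 Hz.

f₀ = 1.213e+05 Hz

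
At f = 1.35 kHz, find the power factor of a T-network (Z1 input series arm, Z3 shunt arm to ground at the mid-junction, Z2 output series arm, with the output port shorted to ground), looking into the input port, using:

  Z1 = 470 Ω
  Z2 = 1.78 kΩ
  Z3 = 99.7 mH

Step 1 — Angular frequency: ω = 2π·f = 2π·1350 = 8482 rad/s.
Step 2 — Component impedances:
  Z1: Z = R = 470 Ω
  Z2: Z = R = 1780 Ω
  Z3: Z = jωL = j·8482·0.0997 = 0 + j845.7 Ω
Step 3 — With the output port shorted to ground, the output series arm Z2 runs from the junction to ground; the shunt arm Z3 also runs from the junction to ground. They appear in parallel: Z3 || Z2 = 327.8 + j689.9 Ω.
Step 4 — Series with input arm Z1: Z_in = Z1 + (Z3 || Z2) = 797.8 + j689.9 Ω = 1055∠40.9° Ω.
Step 5 — Power factor: PF = cos(φ) = Re(Z)/|Z| = 797.8/1054.8 = 0.7564.
Step 6 — Type: Im(Z) = 689.9 ⇒ lagging (phase φ = 40.9°).

PF = 0.7564 (lagging, φ = 40.9°)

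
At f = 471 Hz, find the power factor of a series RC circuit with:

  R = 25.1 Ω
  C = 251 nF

Step 1 — Angular frequency: ω = 2π·f = 2π·471 = 2959 rad/s.
Step 2 — Component impedances:
  R: Z = R = 25.1 Ω
  C: Z = 1/(jωC) = -j/(ω·C) = 0 - j1346 Ω
Step 3 — Series combination: Z_total = R + C = 25.1 - j1346 Ω = 1346∠-88.9° Ω.
Step 4 — Power factor: PF = cos(φ) = Re(Z)/|Z| = 25.1/1346.5 = 0.01864.
Step 5 — Type: Im(Z) = -1346 ⇒ leading (phase φ = -88.9°).

PF = 0.01864 (leading, φ = -88.9°)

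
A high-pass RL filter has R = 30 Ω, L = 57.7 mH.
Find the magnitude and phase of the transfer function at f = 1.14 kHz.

Step 1 — Angular frequency: ω = 2π·1140 = 7163 rad/s.
Step 2 — Transfer function: H(jω) = jωL/(R + jωL).
Step 3 — Numerator jωL = j·413.3; denominator R + jωL = 30 + j413.3.
Step 4 — H = 0.9948 + j0.07221.
Step 5 — Magnitude: |H| = 0.9974 (-0.0 dB); phase: φ = 4.2°.

|H| = 0.9974 (-0.0 dB), φ = 4.2°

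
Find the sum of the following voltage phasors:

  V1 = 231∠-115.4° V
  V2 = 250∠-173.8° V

Step 1 — Convert each phasor to rectangular form:
  V1 = 231·(cos(-115.4°) + j·sin(-115.4°)) = -99.08 - j208.7 V
  V2 = 250·(cos(-173.8°) + j·sin(-173.8°)) = -248.5 - j27 V
Step 2 — Sum components: V_total = -347.6 - j235.7 V.
Step 3 — Convert to polar: |V_total| = 420 V, ∠V_total = -145.9°.

V_total = 420∠-145.9° V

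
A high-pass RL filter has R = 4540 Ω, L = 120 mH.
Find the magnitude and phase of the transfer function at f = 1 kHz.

Step 1 — Angular frequency: ω = 2π·1000 = 6283 rad/s.
Step 2 — Transfer function: H(jω) = jωL/(R + jωL).
Step 3 — Numerator jωL = j·754; denominator R + jωL = 4540 + j754.
Step 4 — H = 0.02684 + j0.1616.
Step 5 — Magnitude: |H| = 0.1638 (-15.7 dB); phase: φ = 80.6°.

|H| = 0.1638 (-15.7 dB), φ = 80.6°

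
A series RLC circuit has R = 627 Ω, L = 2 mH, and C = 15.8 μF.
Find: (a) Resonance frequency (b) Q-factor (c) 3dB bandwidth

Step 1 — Resonance: ω₀ = 1/√(LC) = 1/√(0.002·1.58e-05) = 5625 rad/s.
Step 2 — f₀ = ω₀/(2π) = 895.3 Hz.
Step 3 — Series Q: Q = ω₀L/R = 5625·0.002/627 = 0.01794.
Step 4 — Bandwidth: Δω = ω₀/Q = 3.135e+05 rad/s; BW = Δω/(2π) = 4.99e+04 Hz.

(a) f₀ = 895.3 Hz  (b) Q = 0.01794  (c) BW = 4.99e+04 Hz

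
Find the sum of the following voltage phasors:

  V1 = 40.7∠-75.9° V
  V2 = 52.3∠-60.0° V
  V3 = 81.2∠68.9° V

Step 1 — Convert each phasor to rectangular form:
  V1 = 40.7·(cos(-75.9°) + j·sin(-75.9°)) = 9.915 - j39.47 V
  V2 = 52.3·(cos(-60.0°) + j·sin(-60.0°)) = 26.15 - j45.29 V
  V3 = 81.2·(cos(68.9°) + j·sin(68.9°)) = 29.23 + j75.76 V
Step 2 — Sum components: V_total = 65.3 - j9.011 V.
Step 3 — Convert to polar: |V_total| = 65.92 V, ∠V_total = -7.9°.

V_total = 65.92∠-7.9° V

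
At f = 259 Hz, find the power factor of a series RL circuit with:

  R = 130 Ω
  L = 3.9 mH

Step 1 — Angular frequency: ω = 2π·f = 2π·259 = 1627 rad/s.
Step 2 — Component impedances:
  R: Z = R = 130 Ω
  L: Z = jωL = j·1627·0.0039 = 0 + j6.347 Ω
Step 3 — Series combination: Z_total = R + L = 130 + j6.347 Ω = 130.2∠2.8° Ω.
Step 4 — Power factor: PF = cos(φ) = Re(Z)/|Z| = 130/130.15 = 0.9988.
Step 5 — Type: Im(Z) = 6.347 ⇒ lagging (phase φ = 2.8°).

PF = 0.9988 (lagging, φ = 2.8°)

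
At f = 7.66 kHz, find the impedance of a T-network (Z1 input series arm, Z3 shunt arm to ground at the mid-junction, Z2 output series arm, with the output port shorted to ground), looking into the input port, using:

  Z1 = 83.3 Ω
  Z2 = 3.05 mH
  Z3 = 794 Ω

Step 1 — Angular frequency: ω = 2π·f = 2π·7660 = 4.813e+04 rad/s.
Step 2 — Component impedances:
  Z1: Z = R = 83.3 Ω
  Z2: Z = jωL = j·4.813e+04·0.00305 = 0 + j146.8 Ω
  Z3: Z = R = 794 Ω
Step 3 — With the output port shorted to ground, the output series arm Z2 runs from the junction to ground; the shunt arm Z3 also runs from the junction to ground. They appear in parallel: Z3 || Z2 = 26.24 + j141.9 Ω.
Step 4 — Series with input arm Z1: Z_in = Z1 + (Z3 || Z2) = 109.5 + j141.9 Ω = 179.3∠52.3° Ω.

Z = 109.5 + j141.9 Ω = 179.3∠52.3° Ω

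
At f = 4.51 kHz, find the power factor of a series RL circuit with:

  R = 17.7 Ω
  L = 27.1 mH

Step 1 — Angular frequency: ω = 2π·f = 2π·4510 = 2.834e+04 rad/s.
Step 2 — Component impedances:
  R: Z = R = 17.7 Ω
  L: Z = jωL = j·2.834e+04·0.0271 = 0 + j767.9 Ω
Step 3 — Series combination: Z_total = R + L = 17.7 + j767.9 Ω = 768.1∠88.7° Ω.
Step 4 — Power factor: PF = cos(φ) = Re(Z)/|Z| = 17.7/768.1 = 0.02304.
Step 5 — Type: Im(Z) = 767.9 ⇒ lagging (phase φ = 88.7°).

PF = 0.02304 (lagging, φ = 88.7°)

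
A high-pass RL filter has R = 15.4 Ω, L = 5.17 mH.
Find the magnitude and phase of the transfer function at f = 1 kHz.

Step 1 — Angular frequency: ω = 2π·1000 = 6283 rad/s.
Step 2 — Transfer function: H(jω) = jωL/(R + jωL).
Step 3 — Numerator jωL = j·32.48; denominator R + jωL = 15.4 + j32.48.
Step 4 — H = 0.8165 + j0.3871.
Step 5 — Magnitude: |H| = 0.9036 (-0.9 dB); phase: φ = 25.4°.

|H| = 0.9036 (-0.9 dB), φ = 25.4°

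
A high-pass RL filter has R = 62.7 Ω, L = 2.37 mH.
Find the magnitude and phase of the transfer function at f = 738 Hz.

Step 1 — Angular frequency: ω = 2π·738 = 4637 rad/s.
Step 2 — Transfer function: H(jω) = jωL/(R + jωL).
Step 3 — Numerator jωL = j·10.99; denominator R + jωL = 62.7 + j10.99.
Step 4 — H = 0.02981 + j0.17.
Step 5 — Magnitude: |H| = 0.1726 (-15.3 dB); phase: φ = 80.1°.

|H| = 0.1726 (-15.3 dB), φ = 80.1°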